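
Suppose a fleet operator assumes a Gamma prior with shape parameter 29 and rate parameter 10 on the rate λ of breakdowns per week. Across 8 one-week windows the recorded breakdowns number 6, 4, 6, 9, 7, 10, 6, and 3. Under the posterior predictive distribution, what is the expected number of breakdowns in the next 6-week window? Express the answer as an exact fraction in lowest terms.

80/3

Total count: 6 + 4 + 6 + 9 + 7 + 10 + 6 + 3 = 51.
Total exposure: 8 weeks.
The Gamma prior is conjugate for the Poisson rate, so λ | data ~ Gamma(29+51, 10+8) = Gamma(80, 18).
Predictive mean over a 6-week window = T·E[λ|data] = 6·80/18 = 80/3.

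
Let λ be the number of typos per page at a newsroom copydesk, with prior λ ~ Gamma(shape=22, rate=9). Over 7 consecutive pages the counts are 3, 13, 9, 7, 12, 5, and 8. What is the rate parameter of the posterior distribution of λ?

16

Total count: 3 + 13 + 9 + 7 + 12 + 5 + 8 = 57.
Total exposure: 7 pages.
The Gamma prior is conjugate for the Poisson rate, so λ | data ~ Gamma(22+57, 9+7) = Gamma(79, 16).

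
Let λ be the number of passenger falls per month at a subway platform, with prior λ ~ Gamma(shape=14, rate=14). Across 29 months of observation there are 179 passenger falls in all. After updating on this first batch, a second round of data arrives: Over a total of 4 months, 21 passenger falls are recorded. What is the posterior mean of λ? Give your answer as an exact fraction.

214/47

Total count 179 over total exposure 29 months.
After the first batch: Gamma(14 + 179, 14 + 29) = Gamma(193, 43).
Total count 21 over total exposure 4 months.
After the second batch: Gamma(193 + 21, 43 + 4) = Gamma(214, 47).
Posterior mean = α'/β' = 214/47.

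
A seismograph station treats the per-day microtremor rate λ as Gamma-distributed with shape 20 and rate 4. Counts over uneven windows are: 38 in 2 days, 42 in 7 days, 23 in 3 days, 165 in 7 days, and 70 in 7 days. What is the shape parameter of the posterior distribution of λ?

358

Total count: 38 + 42 + 23 + 165 + 70 = 338.
Total exposure: 2 + 7 + 3 + 7 + 7 = 26 days.
Gamma(α, β) with Poisson data over total exposure Σt gives posterior Gamma(α+Σx, β+Σt) = Gamma(358, 30).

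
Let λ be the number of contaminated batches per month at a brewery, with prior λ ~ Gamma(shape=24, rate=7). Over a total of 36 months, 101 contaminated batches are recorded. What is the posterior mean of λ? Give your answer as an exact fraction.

Total count 101 over total exposure 36 months.
The Gamma prior is conjugate for the Poisson rate, so λ | data ~ Gamma(24+101, 7+36) = Gamma(125, 43).
Posterior mean = α'/β' = 125/43.

125/43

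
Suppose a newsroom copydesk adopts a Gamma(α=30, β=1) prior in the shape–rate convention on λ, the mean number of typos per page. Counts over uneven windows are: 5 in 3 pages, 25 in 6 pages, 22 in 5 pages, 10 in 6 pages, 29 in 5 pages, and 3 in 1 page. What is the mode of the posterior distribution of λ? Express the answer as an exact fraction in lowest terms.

41/9

Total count: 5 + 25 + 22 + 10 + 29 + 3 = 94.
Total exposure: 3 + 6 + 5 + 6 + 5 + 1 = 26 pages.
By Gamma–Poisson conjugacy, the posterior is Gamma(α + Σx, β + Σt) = Gamma(30 + 94, 1 + 26) = Gamma(124, 27).
Posterior mode = (α'−1)/β' = 123/27 = 41/9.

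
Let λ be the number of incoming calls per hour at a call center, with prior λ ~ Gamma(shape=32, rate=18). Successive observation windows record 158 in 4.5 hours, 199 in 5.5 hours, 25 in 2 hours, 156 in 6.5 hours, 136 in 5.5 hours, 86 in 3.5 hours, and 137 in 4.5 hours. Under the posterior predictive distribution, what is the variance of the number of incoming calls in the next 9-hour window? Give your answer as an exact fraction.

Total count: 158 + 199 + 25 + 156 + 136 + 86 + 137 = 897.
Total exposure: 4.5 + 5.5 + 2 + 6.5 + 5.5 + 3.5 + 4.5 = 32 hours.
The Gamma prior is conjugate for the Poisson rate, so λ | data ~ Gamma(32+897, 18+32) = Gamma(929, 50).
The posterior predictive for a window of length T is Negative Binomial with variance T·α'·(β'+T)/β'² = 9·929·59/2500 = 493299/2500.

493299/2500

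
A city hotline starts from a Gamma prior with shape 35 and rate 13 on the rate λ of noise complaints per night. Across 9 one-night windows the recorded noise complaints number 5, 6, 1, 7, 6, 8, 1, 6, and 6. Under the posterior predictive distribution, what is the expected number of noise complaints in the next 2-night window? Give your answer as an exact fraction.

81/11

Total count: 5 + 6 + 1 + 7 + 6 + 8 + 1 + 6 + 6 = 46.
Total exposure: 9 nights.
Conjugate update: add total count to the shape and total exposure to the rate, giving Gamma(81, 22).
Predictive mean over a 2-night window = T·E[λ|data] = 2·81/22 = 81/11.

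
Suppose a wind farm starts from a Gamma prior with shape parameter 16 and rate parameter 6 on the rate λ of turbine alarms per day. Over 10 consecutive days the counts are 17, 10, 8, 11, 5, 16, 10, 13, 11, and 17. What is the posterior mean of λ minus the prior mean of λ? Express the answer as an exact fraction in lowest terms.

Total count: 17 + 10 + 8 + 11 + 5 + 16 + 10 + 13 + 11 + 17 = 118.
Total exposure: 10 days.
Posterior: α' = 16 + 118 = 134, β' = 6 + 10 = 16.
Posterior mean = 134/16 = 67/8; prior mean = 16/6 = 8/3. Difference = 67/8 − 8/3 = 137/24.

137/24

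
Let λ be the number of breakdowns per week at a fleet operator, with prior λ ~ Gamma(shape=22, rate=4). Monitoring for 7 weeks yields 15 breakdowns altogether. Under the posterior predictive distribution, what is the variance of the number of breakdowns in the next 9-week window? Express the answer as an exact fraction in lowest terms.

Total count 15 over total exposure 7 weeks.
Posterior: α' = 22 + 15 = 37, β' = 4 + 7 = 11.
The posterior predictive for a window of length T is Negative Binomial with variance T·α'·(β'+T)/β'² = 9·37·20/121 = 6660/121.

6660/121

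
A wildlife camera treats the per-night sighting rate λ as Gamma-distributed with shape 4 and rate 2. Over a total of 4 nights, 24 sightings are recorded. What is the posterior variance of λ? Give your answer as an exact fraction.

7/9

Total count 24 over total exposure 4 nights.
Gamma(α, β) with Poisson data over total exposure Σt gives posterior Gamma(α+Σx, β+Σt) = Gamma(28, 6).
Posterior variance = α'/β'² = 28/36 = 7/9.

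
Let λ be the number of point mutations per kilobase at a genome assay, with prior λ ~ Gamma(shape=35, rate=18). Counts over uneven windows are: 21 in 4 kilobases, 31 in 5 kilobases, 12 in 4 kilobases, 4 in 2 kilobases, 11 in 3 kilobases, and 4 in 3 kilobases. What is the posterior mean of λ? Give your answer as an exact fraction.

Total count: 21 + 31 + 12 + 4 + 11 + 4 = 83.
Total exposure: 4 + 5 + 4 + 2 + 3 + 3 = 21 kilobases.
By Gamma–Poisson conjugacy, the posterior is Gamma(α + Σx, β + Σt) = Gamma(35 + 83, 18 + 21) = Gamma(118, 39).
Posterior mean = α'/β' = 118/39.

118/39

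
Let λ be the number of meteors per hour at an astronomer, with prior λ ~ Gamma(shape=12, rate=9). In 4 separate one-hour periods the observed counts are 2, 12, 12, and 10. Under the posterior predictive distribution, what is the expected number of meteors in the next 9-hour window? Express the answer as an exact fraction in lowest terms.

Total count: 2 + 12 + 12 + 10 = 36.
Total exposure: 4 hours.
By Gamma–Poisson conjugacy, the posterior is Gamma(α + Σx, β + Σt) = Gamma(12 + 36, 9 + 4) = Gamma(48, 13).
Predictive mean over a 9-hour window = T·E[λ|data] = 9·48/13 = 432/13.

432/13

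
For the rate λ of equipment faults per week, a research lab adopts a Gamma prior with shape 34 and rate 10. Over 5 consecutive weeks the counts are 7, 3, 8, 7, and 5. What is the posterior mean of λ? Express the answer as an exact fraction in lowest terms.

Total count: 7 + 3 + 8 + 7 + 5 = 30.
Total exposure: 5 weeks.
Gamma(α, β) with Poisson data over total exposure Σt gives posterior Gamma(α+Σx, β+Σt) = Gamma(64, 15).
Posterior mean = α'/β' = 64/15.

64/15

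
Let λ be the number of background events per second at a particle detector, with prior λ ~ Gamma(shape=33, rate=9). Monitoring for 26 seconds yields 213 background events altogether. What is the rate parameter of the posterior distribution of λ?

35

Total count 213 over total exposure 26 seconds.
The Gamma prior is conjugate for the Poisson rate, so λ | data ~ Gamma(33+213, 9+26) = Gamma(246, 35).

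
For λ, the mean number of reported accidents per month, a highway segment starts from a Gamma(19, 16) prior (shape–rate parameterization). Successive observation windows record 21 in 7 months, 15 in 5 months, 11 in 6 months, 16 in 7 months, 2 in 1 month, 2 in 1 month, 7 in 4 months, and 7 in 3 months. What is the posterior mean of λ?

Total count: 21 + 15 + 11 + 16 + 2 + 2 + 7 + 7 = 81.
Total exposure: 7 + 5 + 6 + 7 + 1 + 1 + 4 + 3 = 34 months.
By Gamma–Poisson conjugacy, the posterior is Gamma(α + Σx, β + Σt) = Gamma(19 + 81, 16 + 34) = Gamma(100, 50).
Posterior mean = α'/β' = 100/50 = 2.

2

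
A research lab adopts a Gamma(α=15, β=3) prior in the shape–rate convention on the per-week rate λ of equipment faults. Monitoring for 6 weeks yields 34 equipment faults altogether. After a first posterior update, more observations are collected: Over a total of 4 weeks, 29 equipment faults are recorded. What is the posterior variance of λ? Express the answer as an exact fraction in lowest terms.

Total count 34 over total exposure 6 weeks.
After the first batch: Gamma(15 + 34, 3 + 6) = Gamma(49, 9).
Total count 29 over total exposure 4 weeks.
After the second batch: Gamma(49 + 29, 9 + 4) = Gamma(78, 13).
Posterior variance = α'/β'² = 78/169 = 6/13.

6/13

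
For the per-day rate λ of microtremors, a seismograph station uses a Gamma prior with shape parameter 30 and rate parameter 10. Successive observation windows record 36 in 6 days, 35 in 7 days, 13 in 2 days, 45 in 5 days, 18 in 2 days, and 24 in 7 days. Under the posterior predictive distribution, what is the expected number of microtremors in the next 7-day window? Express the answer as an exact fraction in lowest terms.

Total count: 36 + 35 + 13 + 45 + 18 + 24 = 171.
Total exposure: 6 + 7 + 2 + 5 + 2 + 7 = 29 days.
Conjugate update: add total count to the shape and total exposure to the rate, giving Gamma(201, 39).
Predictive mean over a 7-day window = T·E[λ|data] = 7·201/39 = 469/13.

469/13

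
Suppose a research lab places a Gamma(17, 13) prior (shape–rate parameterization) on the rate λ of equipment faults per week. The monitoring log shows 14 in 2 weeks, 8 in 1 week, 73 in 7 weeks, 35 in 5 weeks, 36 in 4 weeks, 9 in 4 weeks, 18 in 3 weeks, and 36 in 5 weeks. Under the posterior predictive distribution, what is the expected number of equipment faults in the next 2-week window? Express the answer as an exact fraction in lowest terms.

Total count: 14 + 8 + 73 + 35 + 36 + 9 + 18 + 36 = 229.
Total exposure: 2 + 1 + 7 + 5 + 4 + 4 + 3 + 5 = 31 weeks.
The Gamma prior is conjugate for the Poisson rate, so λ | data ~ Gamma(17+229, 13+31) = Gamma(246, 44).
Predictive mean over a 2-week window = T·E[λ|data] = 2·246/44 = 123/11.

123/11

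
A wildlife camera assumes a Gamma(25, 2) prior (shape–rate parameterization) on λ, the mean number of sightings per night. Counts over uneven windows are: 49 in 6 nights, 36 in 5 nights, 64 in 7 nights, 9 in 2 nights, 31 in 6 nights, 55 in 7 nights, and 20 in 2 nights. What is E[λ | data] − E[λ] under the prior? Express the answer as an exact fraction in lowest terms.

-347/74

Total count: 49 + 36 + 64 + 9 + 31 + 55 + 20 = 264.
Total exposure: 6 + 5 + 7 + 2 + 6 + 7 + 2 = 35 nights.
Conjugate update: add total count to the shape and total exposure to the rate, giving Gamma(289, 37).
Posterior mean = 289/37 = 289/37; prior mean = 25/2 = 25/2. Difference = 289/37 − 25/2 = -347/74.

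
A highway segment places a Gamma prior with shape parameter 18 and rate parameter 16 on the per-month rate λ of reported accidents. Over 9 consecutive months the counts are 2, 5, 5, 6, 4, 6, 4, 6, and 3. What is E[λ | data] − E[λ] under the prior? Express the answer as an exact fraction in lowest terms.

Total count: 2 + 5 + 5 + 6 + 4 + 6 + 4 + 6 + 3 = 41.
Total exposure: 9 months.
Conjugate update: add total count to the shape and total exposure to the rate, giving Gamma(59, 25).
Posterior mean = 59/25 = 59/25; prior mean = 18/16 = 9/8. Difference = 59/25 − 9/8 = 247/200.

247/200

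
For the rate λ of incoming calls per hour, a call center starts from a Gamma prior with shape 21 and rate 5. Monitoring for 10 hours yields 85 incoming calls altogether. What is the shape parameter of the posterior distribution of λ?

Total count 85 over total exposure 10 hours.
Conjugate update: add total count to the shape and total exposure to the rate, giving Gamma(106, 15).

106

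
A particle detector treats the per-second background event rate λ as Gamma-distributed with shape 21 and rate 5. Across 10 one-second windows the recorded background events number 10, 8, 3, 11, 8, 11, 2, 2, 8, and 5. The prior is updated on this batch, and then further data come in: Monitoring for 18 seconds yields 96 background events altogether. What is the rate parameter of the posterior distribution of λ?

33

Total count: 10 + 8 + 3 + 11 + 8 + 11 + 2 + 2 + 8 + 5 = 68.
Total exposure: 10 seconds.
After the first batch: Gamma(21 + 68, 5 + 10) = Gamma(89, 15).
Total count 96 over total exposure 18 seconds.
After the second batch: Gamma(89 + 96, 15 + 18) = Gamma(185, 33).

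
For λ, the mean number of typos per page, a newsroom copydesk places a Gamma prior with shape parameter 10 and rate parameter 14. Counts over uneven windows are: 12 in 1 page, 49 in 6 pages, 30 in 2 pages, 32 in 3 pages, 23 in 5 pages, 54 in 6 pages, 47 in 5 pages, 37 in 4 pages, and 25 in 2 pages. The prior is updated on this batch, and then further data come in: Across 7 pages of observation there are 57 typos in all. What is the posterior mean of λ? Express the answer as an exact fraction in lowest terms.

Total count: 12 + 49 + 30 + 32 + 23 + 54 + 47 + 37 + 25 = 309.
Total exposure: 1 + 6 + 2 + 3 + 5 + 6 + 5 + 4 + 2 = 34 pages.
After the first batch: Gamma(10 + 309, 14 + 34) = Gamma(319, 48).
Total count 57 over total exposure 7 pages.
After the second batch: Gamma(319 + 57, 48 + 7) = Gamma(376, 55).
Posterior mean = α'/β' = 376/55.

376/55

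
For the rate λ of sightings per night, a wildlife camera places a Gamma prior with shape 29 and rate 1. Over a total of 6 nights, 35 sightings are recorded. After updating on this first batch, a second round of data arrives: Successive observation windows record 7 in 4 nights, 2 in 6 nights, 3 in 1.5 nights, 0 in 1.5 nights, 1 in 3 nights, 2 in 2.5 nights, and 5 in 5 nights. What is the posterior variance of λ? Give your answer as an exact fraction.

336/3721

Total count 35 over total exposure 6 nights.
After the first batch: Gamma(29 + 35, 1 + 6) = Gamma(64, 7).
Total count: 7 + 2 + 3 + 0 + 1 + 2 + 5 = 20.
Total exposure: 4 + 6 + 1.5 + 1.5 + 3 + 2.5 + 5 = 23.5 nights.
After the second batch: Gamma(64 + 20, 7 + 23.5) = Gamma(84, 61/2).
Posterior variance = α'/β'² = 84/(3721/4) = 336/3721.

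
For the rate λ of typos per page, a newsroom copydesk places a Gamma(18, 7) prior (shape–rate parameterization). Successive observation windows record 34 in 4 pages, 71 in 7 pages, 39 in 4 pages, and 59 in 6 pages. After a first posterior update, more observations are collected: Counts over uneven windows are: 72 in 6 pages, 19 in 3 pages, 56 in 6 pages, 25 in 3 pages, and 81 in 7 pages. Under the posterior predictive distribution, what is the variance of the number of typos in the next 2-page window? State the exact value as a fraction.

52140/2809

Total count: 34 + 71 + 39 + 59 = 203.
Total exposure: 4 + 7 + 4 + 6 = 21 pages.
After the first batch: Gamma(18 + 203, 7 + 21) = Gamma(221, 28).
Total count: 72 + 19 + 56 + 25 + 81 = 253.
Total exposure: 6 + 3 + 6 + 3 + 7 = 25 pages.
After the second batch: Gamma(221 + 253, 28 + 25) = Gamma(474, 53).
The posterior predictive for a window of length T is Negative Binomial with variance T·α'·(β'+T)/β'² = 2·474·55/2809 = 52140/2809.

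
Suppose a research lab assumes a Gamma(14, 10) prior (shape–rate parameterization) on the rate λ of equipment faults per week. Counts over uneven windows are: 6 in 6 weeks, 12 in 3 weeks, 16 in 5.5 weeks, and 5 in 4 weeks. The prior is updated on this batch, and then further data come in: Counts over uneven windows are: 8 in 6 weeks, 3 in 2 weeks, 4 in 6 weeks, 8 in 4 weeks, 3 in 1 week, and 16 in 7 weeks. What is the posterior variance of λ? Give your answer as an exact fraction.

Total count: 6 + 12 + 16 + 5 = 39.
Total exposure: 6 + 3 + 5.5 + 4 = 18.5 weeks.
After the first batch: Gamma(14 + 39, 10 + 18.5) = Gamma(53, 57/2).
Total count: 8 + 3 + 4 + 8 + 3 + 16 = 42.
Total exposure: 6 + 2 + 6 + 4 + 1 + 7 = 26 weeks.
After the second batch: Gamma(53 + 42, 57/2 + 26) = Gamma(95, 109/2).
Posterior variance = α'/β'² = 95/(11881/4) = 380/11881.

380/11881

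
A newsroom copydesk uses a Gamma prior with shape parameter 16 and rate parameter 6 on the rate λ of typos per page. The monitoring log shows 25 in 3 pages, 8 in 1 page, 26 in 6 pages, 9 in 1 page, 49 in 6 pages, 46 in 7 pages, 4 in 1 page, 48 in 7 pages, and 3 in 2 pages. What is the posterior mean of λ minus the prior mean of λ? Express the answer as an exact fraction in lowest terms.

191/60

Total count: 25 + 8 + 26 + 9 + 49 + 46 + 4 + 48 + 3 = 218.
Total exposure: 3 + 1 + 6 + 1 + 6 + 7 + 1 + 7 + 2 = 34 pages.
Gamma(α, β) with Poisson data over total exposure Σt gives posterior Gamma(α+Σx, β+Σt) = Gamma(234, 40).
Posterior mean = 234/40 = 117/20; prior mean = 16/6 = 8/3. Difference = 117/20 − 8/3 = 191/60.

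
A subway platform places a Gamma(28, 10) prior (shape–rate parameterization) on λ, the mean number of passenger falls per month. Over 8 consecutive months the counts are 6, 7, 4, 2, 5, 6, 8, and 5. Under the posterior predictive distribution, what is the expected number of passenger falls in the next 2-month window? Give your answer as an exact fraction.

71/9

Total count: 6 + 7 + 4 + 2 + 5 + 6 + 8 + 5 = 43.
Total exposure: 8 months.
Conjugate update: add total count to the shape and total exposure to the rate, giving Gamma(71, 18).
Predictive mean over a 2-month window = T·E[λ|data] = 2·71/18 = 71/9.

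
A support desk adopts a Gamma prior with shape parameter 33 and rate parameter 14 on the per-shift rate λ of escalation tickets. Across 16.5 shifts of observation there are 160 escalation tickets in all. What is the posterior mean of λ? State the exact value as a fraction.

386/61

Total count 160 over total exposure 16.5 shifts.
Posterior: α' = 33 + 160 = 193, β' = 14 + 16.5 = 61/2.
Posterior mean = α'/β' = 193/(61/2) = 386/61.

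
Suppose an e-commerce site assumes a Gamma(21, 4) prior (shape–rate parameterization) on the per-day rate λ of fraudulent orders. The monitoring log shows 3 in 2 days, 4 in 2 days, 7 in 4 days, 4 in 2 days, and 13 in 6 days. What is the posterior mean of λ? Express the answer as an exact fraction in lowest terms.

13/5

Total count: 3 + 4 + 7 + 4 + 13 = 31.
Total exposure: 2 + 2 + 4 + 2 + 6 = 16 days.
The Gamma prior is conjugate for the Poisson rate, so λ | data ~ Gamma(21+31, 4+16) = Gamma(52, 20).
Posterior mean = α'/β' = 52/20 = 13/5.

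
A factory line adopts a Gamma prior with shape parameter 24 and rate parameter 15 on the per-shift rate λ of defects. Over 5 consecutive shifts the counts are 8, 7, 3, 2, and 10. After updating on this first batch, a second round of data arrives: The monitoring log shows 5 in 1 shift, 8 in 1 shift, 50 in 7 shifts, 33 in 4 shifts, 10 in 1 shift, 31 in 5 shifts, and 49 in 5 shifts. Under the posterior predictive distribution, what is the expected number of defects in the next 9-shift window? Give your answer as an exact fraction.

Total count: 8 + 7 + 3 + 2 + 10 = 30.
Total exposure: 5 shifts.
After the first batch: Gamma(24 + 30, 15 + 5) = Gamma(54, 20).
Total count: 5 + 8 + 50 + 33 + 10 + 31 + 49 = 186.
Total exposure: 1 + 1 + 7 + 4 + 1 + 5 + 5 = 24 shifts.
After the second batch: Gamma(54 + 186, 20 + 24) = Gamma(240, 44).
Predictive mean over a 9-shift window = T·E[λ|data] = 9·240/44 = 540/11.

540/11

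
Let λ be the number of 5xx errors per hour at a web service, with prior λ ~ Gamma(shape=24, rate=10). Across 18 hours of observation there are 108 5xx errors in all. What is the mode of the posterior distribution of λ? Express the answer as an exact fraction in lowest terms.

131/28

Total count 108 over total exposure 18 hours.
Posterior: α' = 24 + 108 = 132, β' = 10 + 18 = 28.
Posterior mode = (α'−1)/β' = 131/28.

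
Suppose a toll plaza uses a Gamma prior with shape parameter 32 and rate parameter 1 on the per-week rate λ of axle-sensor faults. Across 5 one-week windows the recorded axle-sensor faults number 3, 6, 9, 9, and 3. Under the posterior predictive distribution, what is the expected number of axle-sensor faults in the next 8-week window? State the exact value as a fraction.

Total count: 3 + 6 + 9 + 9 + 3 = 30.
Total exposure: 5 weeks.
By Gamma–Poisson conjugacy, the posterior is Gamma(α + Σx, β + Σt) = Gamma(32 + 30, 1 + 5) = Gamma(62, 6).
Predictive mean over an 8-week window = T·E[λ|data] = 8·62/6 = 248/3.

248/3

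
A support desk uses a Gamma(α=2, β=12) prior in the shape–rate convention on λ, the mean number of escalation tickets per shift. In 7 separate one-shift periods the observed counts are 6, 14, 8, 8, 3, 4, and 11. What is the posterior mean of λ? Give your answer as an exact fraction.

Total count: 6 + 14 + 8 + 8 + 3 + 4 + 11 = 54.
Total exposure: 7 shifts.
Posterior: α' = 2 + 54 = 56, β' = 12 + 7 = 19.
Posterior mean = α'/β' = 56/19.

56/19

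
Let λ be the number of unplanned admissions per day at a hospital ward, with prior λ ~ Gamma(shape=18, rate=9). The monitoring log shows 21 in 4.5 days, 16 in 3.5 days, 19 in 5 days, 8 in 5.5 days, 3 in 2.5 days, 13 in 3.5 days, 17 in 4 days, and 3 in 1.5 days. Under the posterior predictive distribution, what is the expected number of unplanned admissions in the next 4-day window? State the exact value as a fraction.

Total count: 21 + 16 + 19 + 8 + 3 + 13 + 17 + 3 = 100.
Total exposure: 4.5 + 3.5 + 5 + 5.5 + 2.5 + 3.5 + 4 + 1.5 = 30 days.
Gamma(α, β) with Poisson data over total exposure Σt gives posterior Gamma(α+Σx, β+Σt) = Gamma(118, 39).
Predictive mean over a 4-day window = T·E[λ|data] = 4·118/39 = 472/39.

472/39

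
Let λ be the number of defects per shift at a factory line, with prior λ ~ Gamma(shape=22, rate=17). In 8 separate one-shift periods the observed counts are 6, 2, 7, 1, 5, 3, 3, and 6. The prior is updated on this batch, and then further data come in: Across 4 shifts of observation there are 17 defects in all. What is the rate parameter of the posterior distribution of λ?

29

Total count: 6 + 2 + 7 + 1 + 5 + 3 + 3 + 6 = 33.
Total exposure: 8 shifts.
After the first batch: Gamma(22 + 33, 17 + 8) = Gamma(55, 25).
Total count 17 over total exposure 4 shifts.
After the second batch: Gamma(55 + 17, 25 + 4) = Gamma(72, 29).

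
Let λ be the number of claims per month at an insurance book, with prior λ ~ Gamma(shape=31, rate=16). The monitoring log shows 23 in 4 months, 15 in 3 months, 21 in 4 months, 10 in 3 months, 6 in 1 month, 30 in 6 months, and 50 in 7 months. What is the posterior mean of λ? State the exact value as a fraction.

93/22

Total count: 23 + 15 + 21 + 10 + 6 + 30 + 50 = 155.
Total exposure: 4 + 3 + 4 + 3 + 1 + 6 + 7 = 28 months.
The Gamma prior is conjugate for the Poisson rate, so λ | data ~ Gamma(31+155, 16+28) = Gamma(186, 44).
Posterior mean = α'/β' = 186/44 = 93/22.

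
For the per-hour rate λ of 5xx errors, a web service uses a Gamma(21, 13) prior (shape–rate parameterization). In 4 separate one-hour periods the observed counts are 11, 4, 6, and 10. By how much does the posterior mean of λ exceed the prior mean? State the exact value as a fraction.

319/221

Total count: 11 + 4 + 6 + 10 = 31.
Total exposure: 4 hours.
The Gamma prior is conjugate for the Poisson rate, so λ | data ~ Gamma(21+31, 13+4) = Gamma(52, 17).
Posterior mean = 52/17 = 52/17; prior mean = 21/13 = 21/13. Difference = 52/17 − 21/13 = 319/221.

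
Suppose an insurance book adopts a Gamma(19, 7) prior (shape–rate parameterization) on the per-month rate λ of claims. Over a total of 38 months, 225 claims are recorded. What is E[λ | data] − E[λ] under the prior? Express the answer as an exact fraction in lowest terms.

853/315

Total count 225 over total exposure 38 months.
Gamma(α, β) with Poisson data over total exposure Σt gives posterior Gamma(α+Σx, β+Σt) = Gamma(244, 45).
Posterior mean = 244/45 = 244/45; prior mean = 19/7 = 19/7. Difference = 244/45 − 19/7 = 853/315.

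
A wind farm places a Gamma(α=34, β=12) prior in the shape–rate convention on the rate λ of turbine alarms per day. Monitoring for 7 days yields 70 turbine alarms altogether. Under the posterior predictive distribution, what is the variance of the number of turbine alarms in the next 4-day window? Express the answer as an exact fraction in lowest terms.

Total count 70 over total exposure 7 days.
Posterior: α' = 34 + 70 = 104, β' = 12 + 7 = 19.
The posterior predictive for a window of length T is Negative Binomial with variance T·α'·(β'+T)/β'² = 4·104·23/361 = 9568/361.

9568/361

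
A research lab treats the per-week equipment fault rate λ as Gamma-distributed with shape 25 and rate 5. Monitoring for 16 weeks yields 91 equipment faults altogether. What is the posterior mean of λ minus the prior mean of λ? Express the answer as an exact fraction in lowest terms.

11/21

Total count 91 over total exposure 16 weeks.
By Gamma–Poisson conjugacy, the posterior is Gamma(α + Σx, β + Σt) = Gamma(25 + 91, 5 + 16) = Gamma(116, 21).
Posterior mean = 116/21 = 116/21; prior mean = 25/5 = 5. Difference = 116/21 − 5 = 11/21.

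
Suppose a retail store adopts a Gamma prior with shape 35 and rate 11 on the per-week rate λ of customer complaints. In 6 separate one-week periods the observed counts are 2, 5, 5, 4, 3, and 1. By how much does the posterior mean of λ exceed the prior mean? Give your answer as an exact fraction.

10/187

Total count: 2 + 5 + 5 + 4 + 3 + 1 = 20.
Total exposure: 6 weeks.
Conjugate update: add total count to the shape and total exposure to the rate, giving Gamma(55, 17).
Posterior mean = 55/17 = 55/17; prior mean = 35/11 = 35/11. Difference = 55/17 − 35/11 = 10/187.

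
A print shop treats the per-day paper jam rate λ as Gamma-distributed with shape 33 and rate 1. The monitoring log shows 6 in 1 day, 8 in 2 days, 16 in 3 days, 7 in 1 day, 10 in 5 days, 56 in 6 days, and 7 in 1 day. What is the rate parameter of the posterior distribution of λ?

Total count: 6 + 8 + 16 + 7 + 10 + 56 + 7 = 110.
Total exposure: 1 + 2 + 3 + 1 + 5 + 6 + 1 = 19 days.
Gamma(α, β) with Poisson data over total exposure Σt gives posterior Gamma(α+Σx, β+Σt) = Gamma(143, 20).

20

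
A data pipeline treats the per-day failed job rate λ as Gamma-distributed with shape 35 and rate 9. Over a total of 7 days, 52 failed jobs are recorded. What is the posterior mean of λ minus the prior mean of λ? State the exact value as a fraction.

Total count 52 over total exposure 7 days.
By Gamma–Poisson conjugacy, the posterior is Gamma(α + Σx, β + Σt) = Gamma(35 + 52, 9 + 7) = Gamma(87, 16).
Posterior mean = 87/16 = 87/16; prior mean = 35/9 = 35/9. Difference = 87/16 − 35/9 = 223/144.

223/144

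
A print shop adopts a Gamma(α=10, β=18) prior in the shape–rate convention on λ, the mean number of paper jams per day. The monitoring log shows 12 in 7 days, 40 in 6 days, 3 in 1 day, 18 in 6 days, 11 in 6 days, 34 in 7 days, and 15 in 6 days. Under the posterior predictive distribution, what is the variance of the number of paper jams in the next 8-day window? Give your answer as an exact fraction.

74360/3249

Total count: 12 + 40 + 3 + 18 + 11 + 34 + 15 = 133.
Total exposure: 7 + 6 + 1 + 6 + 6 + 7 + 6 = 39 days.
By Gamma–Poisson conjugacy, the posterior is Gamma(α + Σx, β + Σt) = Gamma(10 + 133, 18 + 39) = Gamma(143, 57).
The posterior predictive for a window of length T is Negative Binomial with variance T·α'·(β'+T)/β'² = 8·143·65/3249 = 74360/3249.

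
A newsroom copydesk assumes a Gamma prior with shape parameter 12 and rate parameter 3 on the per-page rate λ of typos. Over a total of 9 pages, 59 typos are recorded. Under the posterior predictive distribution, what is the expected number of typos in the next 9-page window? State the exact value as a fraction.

213/4

Total count 59 over total exposure 9 pages.
Posterior: α' = 12 + 59 = 71, β' = 3 + 9 = 12.
Predictive mean over a 9-page window = T·E[λ|data] = 9·71/12 = 213/4.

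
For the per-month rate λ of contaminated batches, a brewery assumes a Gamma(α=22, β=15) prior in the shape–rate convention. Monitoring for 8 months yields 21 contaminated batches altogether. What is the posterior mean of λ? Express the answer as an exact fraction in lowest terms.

Total count 21 over total exposure 8 months.
Posterior: α' = 22 + 21 = 43, β' = 15 + 8 = 23.
Posterior mean = α'/β' = 43/23.

43/23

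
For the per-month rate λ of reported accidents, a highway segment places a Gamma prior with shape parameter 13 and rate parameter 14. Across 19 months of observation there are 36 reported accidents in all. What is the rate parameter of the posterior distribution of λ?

33

Total count 36 over total exposure 19 months.
The Gamma prior is conjugate for the Poisson rate, so λ | data ~ Gamma(13+36, 14+19) = Gamma(49, 33).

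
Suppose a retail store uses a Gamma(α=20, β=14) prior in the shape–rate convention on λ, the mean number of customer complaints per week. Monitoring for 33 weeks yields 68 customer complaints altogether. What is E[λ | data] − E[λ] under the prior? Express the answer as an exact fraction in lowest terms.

Total count 68 over total exposure 33 weeks.
The Gamma prior is conjugate for the Poisson rate, so λ | data ~ Gamma(20+68, 14+33) = Gamma(88, 47).
Posterior mean = 88/47 = 88/47; prior mean = 20/14 = 10/7. Difference = 88/47 − 10/7 = 146/329.

146/329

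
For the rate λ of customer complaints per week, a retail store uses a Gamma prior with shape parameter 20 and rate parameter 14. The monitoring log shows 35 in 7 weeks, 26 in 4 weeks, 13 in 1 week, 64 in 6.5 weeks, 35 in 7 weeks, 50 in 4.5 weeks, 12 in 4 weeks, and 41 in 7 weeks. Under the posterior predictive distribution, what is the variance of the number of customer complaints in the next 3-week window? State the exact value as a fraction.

51504/3025

Total count: 35 + 26 + 13 + 64 + 35 + 50 + 12 + 41 = 276.
Total exposure: 7 + 4 + 1 + 6.5 + 7 + 4.5 + 4 + 7 = 41 weeks.
By Gamma–Poisson conjugacy, the posterior is Gamma(α + Σx, β + Σt) = Gamma(20 + 276, 14 + 41) = Gamma(296, 55).
The posterior predictive for a window of length T is Negative Binomial with variance T·α'·(β'+T)/β'² = 3·296·58/3025 = 51504/3025.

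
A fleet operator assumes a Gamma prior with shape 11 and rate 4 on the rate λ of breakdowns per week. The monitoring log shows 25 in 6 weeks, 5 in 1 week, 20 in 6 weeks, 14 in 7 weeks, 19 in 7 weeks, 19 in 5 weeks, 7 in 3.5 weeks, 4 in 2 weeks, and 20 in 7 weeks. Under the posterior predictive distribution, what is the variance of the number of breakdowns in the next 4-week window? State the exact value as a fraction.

120960/9409

Total count: 25 + 5 + 20 + 14 + 19 + 19 + 7 + 4 + 20 = 133.
Total exposure: 6 + 1 + 6 + 7 + 7 + 5 + 3.5 + 2 + 7 = 44.5 weeks.
Posterior: α' = 11 + 133 = 144, β' = 4 + 44.5 = 97/2.
The posterior predictive for a window of length T is Negative Binomial with variance T·α'·(β'+T)/β'² = 4·144·(105/2)/(9409/4) = 120960/9409.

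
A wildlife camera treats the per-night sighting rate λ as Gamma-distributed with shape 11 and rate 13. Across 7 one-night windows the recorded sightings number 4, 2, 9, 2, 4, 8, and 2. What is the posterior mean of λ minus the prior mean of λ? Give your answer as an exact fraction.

Total count: 4 + 2 + 9 + 2 + 4 + 8 + 2 = 31.
Total exposure: 7 nights.
The Gamma prior is conjugate for the Poisson rate, so λ | data ~ Gamma(11+31, 13+7) = Gamma(42, 20).
Posterior mean = 42/20 = 21/10; prior mean = 11/13 = 11/13. Difference = 21/10 − 11/13 = 163/130.

163/130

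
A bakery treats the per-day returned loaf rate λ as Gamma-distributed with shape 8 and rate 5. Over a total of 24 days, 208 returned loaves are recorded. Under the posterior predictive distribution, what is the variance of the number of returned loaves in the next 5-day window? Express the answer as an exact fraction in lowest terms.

Total count 208 over total exposure 24 days.
By Gamma–Poisson conjugacy, the posterior is Gamma(α + Σx, β + Σt) = Gamma(8 + 208, 5 + 24) = Gamma(216, 29).
The posterior predictive for a window of length T is Negative Binomial with variance T·α'·(β'+T)/β'² = 5·216·34/841 = 36720/841.

36720/841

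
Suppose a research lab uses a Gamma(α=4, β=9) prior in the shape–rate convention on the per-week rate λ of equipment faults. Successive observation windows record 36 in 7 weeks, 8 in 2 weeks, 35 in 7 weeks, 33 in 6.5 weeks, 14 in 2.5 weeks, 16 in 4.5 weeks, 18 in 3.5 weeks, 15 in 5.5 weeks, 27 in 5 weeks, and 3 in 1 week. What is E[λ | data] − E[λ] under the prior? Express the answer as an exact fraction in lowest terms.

3334/963

Total count: 36 + 8 + 35 + 33 + 14 + 16 + 18 + 15 + 27 + 3 = 205.
Total exposure: 7 + 2 + 7 + 6.5 + 2.5 + 4.5 + 3.5 + 5.5 + 5 + 1 = 44.5 weeks.
Posterior: α' = 4 + 205 = 209, β' = 9 + 44.5 = 107/2.
Posterior mean = 209/(107/2) = 418/107; prior mean = 4/9 = 4/9. Difference = 418/107 − 4/9 = 3334/963.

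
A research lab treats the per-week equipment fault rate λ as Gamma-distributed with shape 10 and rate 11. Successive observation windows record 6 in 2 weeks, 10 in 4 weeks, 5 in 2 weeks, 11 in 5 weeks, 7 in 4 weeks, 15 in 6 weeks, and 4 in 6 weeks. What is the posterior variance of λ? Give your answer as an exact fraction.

17/400

Total count: 6 + 10 + 5 + 11 + 7 + 15 + 4 = 58.
Total exposure: 2 + 4 + 2 + 5 + 4 + 6 + 6 = 29 weeks.
By Gamma–Poisson conjugacy, the posterior is Gamma(α + Σx, β + Σt) = Gamma(10 + 58, 11 + 29) = Gamma(68, 40).
Posterior variance = α'/β'² = 68/1600 = 17/400.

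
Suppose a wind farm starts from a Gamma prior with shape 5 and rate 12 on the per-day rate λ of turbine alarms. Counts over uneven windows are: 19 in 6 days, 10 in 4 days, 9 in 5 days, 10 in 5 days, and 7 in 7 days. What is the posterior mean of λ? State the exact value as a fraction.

20/13

Total count: 19 + 10 + 9 + 10 + 7 = 55.
Total exposure: 6 + 4 + 5 + 5 + 7 = 27 days.
By Gamma–Poisson conjugacy, the posterior is Gamma(α + Σx, β + Σt) = Gamma(5 + 55, 12 + 27) = Gamma(60, 39).
Posterior mean = α'/β' = 60/39 = 20/13.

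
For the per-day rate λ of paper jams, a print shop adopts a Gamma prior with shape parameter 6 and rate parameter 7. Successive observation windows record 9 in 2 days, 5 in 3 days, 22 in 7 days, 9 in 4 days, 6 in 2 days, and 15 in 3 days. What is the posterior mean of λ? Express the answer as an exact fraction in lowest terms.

Total count: 9 + 5 + 22 + 9 + 6 + 15 = 66.
Total exposure: 2 + 3 + 7 + 4 + 2 + 3 = 21 days.
Gamma(α, β) with Poisson data over total exposure Σt gives posterior Gamma(α+Σx, β+Σt) = Gamma(72, 28).
Posterior mean = α'/β' = 72/28 = 18/7.

18/7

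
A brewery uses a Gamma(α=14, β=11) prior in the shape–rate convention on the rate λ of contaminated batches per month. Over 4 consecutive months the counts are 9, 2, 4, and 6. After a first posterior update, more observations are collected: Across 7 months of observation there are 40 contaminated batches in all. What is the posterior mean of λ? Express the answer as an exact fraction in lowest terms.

Total count: 9 + 2 + 4 + 6 = 21.
Total exposure: 4 months.
After the first batch: Gamma(14 + 21, 11 + 4) = Gamma(35, 15).
Total count 40 over total exposure 7 months.
After the second batch: Gamma(35 + 40, 15 + 7) = Gamma(75, 22).
Posterior mean = α'/β' = 75/22.

75/22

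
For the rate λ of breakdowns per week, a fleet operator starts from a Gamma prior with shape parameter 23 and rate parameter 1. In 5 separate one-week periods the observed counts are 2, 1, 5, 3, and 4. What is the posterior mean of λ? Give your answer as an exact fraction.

19/3

Total count: 2 + 1 + 5 + 3 + 4 = 15.
Total exposure: 5 weeks.
By Gamma–Poisson conjugacy, the posterior is Gamma(α + Σx, β + Σt) = Gamma(23 + 15, 1 + 5) = Gamma(38, 6).
Posterior mean = α'/β' = 38/6 = 19/3.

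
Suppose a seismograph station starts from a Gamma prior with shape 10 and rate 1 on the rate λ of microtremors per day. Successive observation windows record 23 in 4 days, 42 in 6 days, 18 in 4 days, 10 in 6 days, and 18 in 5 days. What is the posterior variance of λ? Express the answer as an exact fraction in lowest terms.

121/676

Total count: 23 + 42 + 18 + 10 + 18 = 111.
Total exposure: 4 + 6 + 4 + 6 + 5 = 25 days.
Posterior: α' = 10 + 111 = 121, β' = 1 + 25 = 26.
Posterior variance = α'/β'² = 121/676.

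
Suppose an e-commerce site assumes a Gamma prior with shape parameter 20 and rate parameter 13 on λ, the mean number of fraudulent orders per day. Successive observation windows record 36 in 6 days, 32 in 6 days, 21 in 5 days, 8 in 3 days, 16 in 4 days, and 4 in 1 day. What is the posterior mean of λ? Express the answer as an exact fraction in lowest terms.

Total count: 36 + 32 + 21 + 8 + 16 + 4 = 117.
Total exposure: 6 + 6 + 5 + 3 + 4 + 1 = 25 days.
Conjugate update: add total count to the shape and total exposure to the rate, giving Gamma(137, 38).
Posterior mean = α'/β' = 137/38.

137/38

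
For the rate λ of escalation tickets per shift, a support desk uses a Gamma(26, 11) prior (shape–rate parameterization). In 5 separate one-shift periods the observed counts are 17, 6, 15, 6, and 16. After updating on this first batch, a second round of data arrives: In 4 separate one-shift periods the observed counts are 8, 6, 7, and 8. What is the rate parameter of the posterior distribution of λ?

20

Total count: 17 + 6 + 15 + 6 + 16 = 60.
Total exposure: 5 shifts.
After the first batch: Gamma(26 + 60, 11 + 5) = Gamma(86, 16).
Total count: 8 + 6 + 7 + 8 = 29.
Total exposure: 4 shifts.
After the second batch: Gamma(86 + 29, 16 + 4) = Gamma(115, 20).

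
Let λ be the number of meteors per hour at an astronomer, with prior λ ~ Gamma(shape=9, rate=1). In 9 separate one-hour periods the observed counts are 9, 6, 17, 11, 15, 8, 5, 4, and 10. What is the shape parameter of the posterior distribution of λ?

94

Total count: 9 + 6 + 17 + 11 + 15 + 8 + 5 + 4 + 10 = 85.
Total exposure: 9 hours.
Gamma(α, β) with Poisson data over total exposure Σt gives posterior Gamma(α+Σx, β+Σt) = Gamma(94, 10).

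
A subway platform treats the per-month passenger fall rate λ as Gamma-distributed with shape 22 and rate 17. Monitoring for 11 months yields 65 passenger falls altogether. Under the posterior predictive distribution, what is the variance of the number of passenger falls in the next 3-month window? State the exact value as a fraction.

Total count 65 over total exposure 11 months.
Conjugate update: add total count to the shape and total exposure to the rate, giving Gamma(87, 28).
The posterior predictive for a window of length T is Negative Binomial with variance T·α'·(β'+T)/β'² = 3·87·31/784 = 8091/784.

8091/784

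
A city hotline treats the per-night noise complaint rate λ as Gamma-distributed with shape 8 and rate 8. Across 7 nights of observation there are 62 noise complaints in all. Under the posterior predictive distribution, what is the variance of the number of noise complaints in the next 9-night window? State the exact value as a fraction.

336/5

Total count 62 over total exposure 7 nights.
Conjugate update: add total count to the shape and total exposure to the rate, giving Gamma(70, 15).
The posterior predictive for a window of length T is Negative Binomial with variance T·α'·(β'+T)/β'² = 9·70·24/225 = 336/5.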